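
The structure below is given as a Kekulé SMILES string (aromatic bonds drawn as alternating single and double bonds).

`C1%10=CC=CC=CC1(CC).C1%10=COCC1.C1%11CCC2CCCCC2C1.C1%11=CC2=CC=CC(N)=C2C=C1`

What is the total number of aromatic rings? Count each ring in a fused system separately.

2

The SMILES encodes a seven-membered carbon ring with three C=C double bonds and one sp³ carbon; a five-membered ring of four carbons and one oxygen, with one C=C double bond and two sp³ carbons; two fused six-membered saturated carbon rings; two fused six-membered carbon rings, each with three alternating C=C double bonds.
The 7-membered ring has one sp³ carbon, so it is not fully conjugated — not aromatic (cycloheptatriene).
The 5-membered ring with one oxygen has two sp³ carbons, so it is not fully conjugated — not aromatic (2,3-dihydrofuran).
The 6-membered ring has only sp³ atoms, so it is not fully conjugated — not aromatic (cyclohexane ring).
The second 6-membered ring has only sp³ atoms, so it is not fully conjugated — not aromatic (cyclohexane ring).
The fused 6/6-membered bicyclic is a single π system with 10 sp² atoms and 10 π electrons from ring double bonds. 10 = 4(2)+2, so the system is aromatic and both rings count as aromatic (naphthalene).
2 of the 6 rings are aromatic. Total: 2.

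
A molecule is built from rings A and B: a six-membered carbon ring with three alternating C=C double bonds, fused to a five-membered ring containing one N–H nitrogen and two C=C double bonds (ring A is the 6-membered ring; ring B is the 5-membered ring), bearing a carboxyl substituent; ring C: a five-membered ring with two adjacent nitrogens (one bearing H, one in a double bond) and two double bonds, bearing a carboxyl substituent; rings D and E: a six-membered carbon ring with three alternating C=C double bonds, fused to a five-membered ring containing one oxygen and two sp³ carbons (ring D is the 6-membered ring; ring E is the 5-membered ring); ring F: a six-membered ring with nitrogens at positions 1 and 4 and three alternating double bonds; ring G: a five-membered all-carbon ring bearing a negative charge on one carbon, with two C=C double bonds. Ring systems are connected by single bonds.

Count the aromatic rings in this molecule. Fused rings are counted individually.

6

Rings A and B form a fused bicyclic system (with one N–H) with 9 sp² atoms and 10 π electrons from ring double bonds plus a heteroatom lone pair. 10 = 4(2)+2, so the system is aromatic and both rings count as aromatic (indole).
Ring C is planar and fully conjugated; 2 ring double bonds (4 π electrons) plus a heteroatom lone pair (2) give 6 π electrons. 6 = 4(1)+2, so ring C is aromatic (pyrazole).
Ring D has a continuous p-orbital overlap around the ring; 3 ring double bonds give 6 π electrons. 6 = 4(1)+2, so ring D is aromatic (benzene ring).
Ring E has two sp³ carbons, so it is not fully conjugated — not aromatic (oxolane ring).
Ring F is fully conjugated (every ring atom contributes a p orbital); 3 ring double bonds give 6 π electrons. That satisfies 4n+2 with n=1, so ring F is aromatic (pyrazine).
Ring G has a continuous p-orbital overlap around the ring; 2 ring double bonds (4 π electrons) plus the carbanion lone pair (2) give 6 π electrons. Since 6 = 4n+2 (n=1), ring G is aromatic (cyclopentadienyl anion).
Aromatic: A, B, C, D, F, G. Total: 6.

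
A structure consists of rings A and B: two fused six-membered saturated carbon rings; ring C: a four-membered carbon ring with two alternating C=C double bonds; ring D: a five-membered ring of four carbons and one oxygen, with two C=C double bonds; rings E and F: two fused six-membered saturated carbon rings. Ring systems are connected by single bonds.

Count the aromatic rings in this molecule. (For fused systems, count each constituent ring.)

1

Ring A has only sp³ atoms, so it is not fully conjugated — not aromatic (cyclohexane ring).
Ring B has only sp³ atoms, so it is not fully conjugated — not aromatic (cyclohexane ring).
Ring C has only sp² ring atoms; a planar conformation would have a fully conjugated π system of 4 electrons. But 4 = 4(1), which is 4n not 4n+2, so ring C is not aromatic (cyclobutadiene) — cyclobutadiene is antiaromatic and distorts to a rectangle.
Ring D is fully conjugated (every ring atom contributes a p orbital); 2 ring double bonds (4 π electrons) plus a heteroatom lone pair (2) give 6 π electrons. Since 6 = 4n+2 (n=1), ring D is aromatic (furan).
Ring E has only sp³ atoms, so it is not fully conjugated — not aromatic (cyclohexane ring).
Ring F has only sp³ atoms, so it is not fully conjugated — not aromatic (cyclohexane ring).
Aromatic: D. Total: 1.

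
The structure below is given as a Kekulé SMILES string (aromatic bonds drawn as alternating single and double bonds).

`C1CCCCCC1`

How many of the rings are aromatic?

The SMILES encodes a seven-membered saturated carbon ring.
The 7-membered ring has only sp³ atoms, so it is not fully conjugated — not aromatic (cycloheptane).

0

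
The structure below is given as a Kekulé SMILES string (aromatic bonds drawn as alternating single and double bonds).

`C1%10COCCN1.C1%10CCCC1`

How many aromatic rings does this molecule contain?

0

The SMILES encodes a six-membered saturated ring with an oxygen and an N–H nitrogen at positions 1 and 4; a five-membered saturated carbon ring.
The 6-membered ring with one oxygen and one N–H (1,4) has only sp³ atoms, so it is not fully conjugated — not aromatic (morpholine).
The 5-membered ring has only sp³ atoms, so it is not fully conjugated — not aromatic (cyclopentane).
None of the rings are aromatic. Total: 0.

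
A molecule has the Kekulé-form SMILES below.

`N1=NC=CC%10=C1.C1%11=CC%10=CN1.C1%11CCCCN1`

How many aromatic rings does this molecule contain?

The SMILES encodes a six-membered ring with two adjacent nitrogens and three alternating double bonds; a five-membered ring of four carbons and one nitrogen bearing a hydrogen, with two C=C double bonds; a six-membered saturated ring of five carbons and one N–H nitrogen.
The 6-membered ring with two nitrogens (1,2) is fully conjugated (every ring atom contributes a p orbital); 3 ring double bonds give 6 π electrons. 6 = 4(1)+2, so it is aromatic (pyridazine).
The 5-membered ring with one N–H is planar and fully conjugated; 2 ring double bonds (4 π electrons) plus a heteroatom lone pair (2) give 6 π electrons. Since 6 = 4n+2 (n=1), it is aromatic (pyrrole).
The 6-membered ring with one N–H has only sp³ atoms, so it is not fully conjugated — not aromatic (piperidine).
2 of the 3 rings are aromatic. Total: 2.

2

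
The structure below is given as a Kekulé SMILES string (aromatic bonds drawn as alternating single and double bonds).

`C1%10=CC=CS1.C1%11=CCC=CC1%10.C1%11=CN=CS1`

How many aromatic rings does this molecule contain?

The SMILES encodes a five-membered ring of four carbons and one sulfur, with two C=C double bonds; a six-membered carbon ring with two isolated C=C double bonds and two sp³ carbons; a five-membered ring with a sulfur at position 1 and a nitrogen at position 3 (in a C=N bond), with two double bonds.
The 5-membered ring with one sulfur has a continuous p-orbital overlap around the ring; 2 ring double bonds (4 π electrons) plus a heteroatom lone pair (2) give 6 π electrons. 6 = 4(1)+2, so it is aromatic (thiophene).
The 6-membered ring has two sp³ carbons, so it is not fully conjugated — not aromatic (1,4-cyclohexadiene).
The 5-membered ring with one sulfur and one =N– is fully conjugated (every ring atom contributes a p orbital); 2 ring double bonds (4 π electrons) plus a heteroatom lone pair (2) give 6 π electrons. Since 6 = 4n+2 (n=1), it is aromatic (thiazole).
2 of the 3 rings are aromatic. Total: 2.

2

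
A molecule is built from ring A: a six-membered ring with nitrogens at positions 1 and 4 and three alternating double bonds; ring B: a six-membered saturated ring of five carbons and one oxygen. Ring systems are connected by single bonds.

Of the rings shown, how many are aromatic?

1

Ring A is fully conjugated (every ring atom contributes a p orbital); 3 ring double bonds give 6 π electrons. 6 = 4(1)+2, so ring A is aromatic (pyrazine).
Ring B has only sp³ atoms, so it is not fully conjugated — not aromatic (tetrahydropyran).
Aromatic: A. Total: 1.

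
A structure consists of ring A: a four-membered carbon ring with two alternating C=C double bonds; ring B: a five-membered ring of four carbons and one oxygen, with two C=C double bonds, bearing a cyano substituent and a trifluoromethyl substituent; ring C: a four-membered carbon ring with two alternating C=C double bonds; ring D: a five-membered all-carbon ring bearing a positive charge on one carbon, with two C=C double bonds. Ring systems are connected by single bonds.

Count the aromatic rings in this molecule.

1

Ring A has only sp² ring atoms; a planar conformation would have a fully conjugated π system of 4 electrons. But 4 = 4(1), which is 4n not 4n+2, so ring A is not aromatic (cyclobutadiene) — cyclobutadiene is antiaromatic and distorts to a rectangle.
Ring B is fully conjugated (every ring atom contributes a p orbital); 2 ring double bonds (4 π electrons) plus a heteroatom lone pair (2) give 6 π electrons. Since 6 = 4n+2 (n=1), ring B is aromatic (furan).
Ring C has only sp² ring atoms; a planar conformation would have a fully conjugated π system of 4 electrons. But 4 = 4(1), which is 4n not 4n+2, so ring C is not aromatic (cyclobutadiene) — cyclobutadiene is antiaromatic and distorts to a rectangle.
Ring D has only sp² ring atoms; a planar conformation would have a fully conjugated π system of 4 electrons. But 4 = 4(1), which is 4n not 4n+2, so ring D is not aromatic (cyclopentadienyl cation).
Aromatic: B. Total: 1.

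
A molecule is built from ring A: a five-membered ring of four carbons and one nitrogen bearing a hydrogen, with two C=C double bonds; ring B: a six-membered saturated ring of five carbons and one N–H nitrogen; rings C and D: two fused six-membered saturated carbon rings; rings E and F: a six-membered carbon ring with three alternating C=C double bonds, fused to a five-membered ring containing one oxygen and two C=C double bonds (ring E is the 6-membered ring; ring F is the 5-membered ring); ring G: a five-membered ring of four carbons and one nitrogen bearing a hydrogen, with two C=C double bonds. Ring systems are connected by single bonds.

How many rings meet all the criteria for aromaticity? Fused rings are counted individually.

4

Ring A is fully conjugated (every ring atom contributes a p orbital); 2 ring double bonds (4 π electrons) plus a heteroatom lone pair (2) give 6 π electrons. Since 6 = 4n+2 (n=1), ring A is aromatic (pyrrole).
Ring B has only sp³ atoms, so it is not fully conjugated — not aromatic (piperidine).
Ring C has only sp³ atoms, so it is not fully conjugated — not aromatic (cyclohexane ring).
Ring D has only sp³ atoms, so it is not fully conjugated — not aromatic (cyclohexane ring).
Rings E and F form a fused bicyclic system (with one oxygen) with 9 sp² atoms and 10 π electrons from ring double bonds plus a heteroatom lone pair. 10 = 4(2)+2, so the system is aromatic and both rings count as aromatic (benzofuran).
Ring G has a continuous p-orbital overlap around the ring; 2 ring double bonds (4 π electrons) plus a heteroatom lone pair (2) give 6 π electrons. That satisfies 4n+2 with n=1, so ring G is aromatic (pyrrole).
Aromatic: A, E, F, G. Total: 4.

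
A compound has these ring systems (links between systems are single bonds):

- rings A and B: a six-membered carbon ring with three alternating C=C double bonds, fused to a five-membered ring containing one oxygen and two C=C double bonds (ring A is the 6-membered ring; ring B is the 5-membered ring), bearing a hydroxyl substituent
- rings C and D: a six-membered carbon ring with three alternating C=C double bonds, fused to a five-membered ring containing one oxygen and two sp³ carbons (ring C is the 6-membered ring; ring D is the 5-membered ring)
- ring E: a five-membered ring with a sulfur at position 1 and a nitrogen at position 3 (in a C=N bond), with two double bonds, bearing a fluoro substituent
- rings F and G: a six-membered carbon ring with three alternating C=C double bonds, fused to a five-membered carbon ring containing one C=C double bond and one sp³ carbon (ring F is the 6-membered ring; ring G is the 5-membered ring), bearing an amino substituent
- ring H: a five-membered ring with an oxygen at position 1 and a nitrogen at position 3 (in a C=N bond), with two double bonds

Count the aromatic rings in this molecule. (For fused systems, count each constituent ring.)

Rings A and B form a fused bicyclic system (with one oxygen) with 9 sp² atoms and 10 π electrons from ring double bonds plus a heteroatom lone pair. 10 = 4(2)+2, so the system is aromatic and both rings count as aromatic (benzofuran).
Ring C is planar and fully conjugated; 3 ring double bonds give 6 π electrons. Since 6 = 4n+2 (n=1), ring C is aromatic (benzene ring).
Ring D has two sp³ carbons, so it is not fully conjugated — not aromatic (oxolane ring).
Ring E is fully conjugated (every ring atom contributes a p orbital); 2 ring double bonds (4 π electrons) plus a heteroatom lone pair (2) give 6 π electrons. 6 = 4(1)+2, so ring E is aromatic (thiazole).
Ring F has a continuous p-orbital overlap around the ring; 3 ring double bonds give 6 π electrons. Since 6 = 4n+2 (n=1), ring F is aromatic (benzene ring).
Ring G has one sp³ carbon, so it is not fully conjugated — not aromatic (cyclopentene ring).
Ring H is planar and fully conjugated; 2 ring double bonds (4 π electrons) plus a heteroatom lone pair (2) give 6 π electrons. Since 6 = 4n+2 (n=1), ring H is aromatic (oxazole).
Aromatic: A, B, C, E, F, H. Total: 6.

6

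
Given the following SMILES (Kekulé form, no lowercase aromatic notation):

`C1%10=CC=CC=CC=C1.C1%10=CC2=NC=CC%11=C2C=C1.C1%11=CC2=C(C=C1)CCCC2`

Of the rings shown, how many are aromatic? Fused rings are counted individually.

The SMILES encodes an eight-membered carbon ring with four alternating C=C double bonds; two fused six-membered rings, each with three alternating double bonds; one ring is all carbon and the other has one ring nitrogen; a six-membered carbon ring with three alternating C=C double bonds, fused to a saturated six-membered carbon ring.
The 8-membered ring has only sp² ring atoms; a planar conformation would have a fully conjugated π system of 8 electrons. But 8 = 4(2), which is 4n not 4n+2, so it is not aromatic (cyclooctatetraene) — cyclooctatetraene distorts into a non-planar tub to avoid antiaromaticity.
The fused 6/6-membered bicyclic (with one nitrogen) is a single π system with 10 sp² atoms and 10 π electrons from ring double bonds. 10 = 4(2)+2, so the system is aromatic and both rings count as aromatic (quinoline).
The 6-membered ring is fully conjugated (every ring atom contributes a p orbital); 3 ring double bonds give 6 π electrons. Since 6 = 4n+2 (n=1), it is aromatic (benzene ring).
The second 6-membered ring has four sp³ carbons, so it is not fully conjugated — not aromatic (cyclohexane ring).
3 of the 5 rings are aromatic. Total: 3.

3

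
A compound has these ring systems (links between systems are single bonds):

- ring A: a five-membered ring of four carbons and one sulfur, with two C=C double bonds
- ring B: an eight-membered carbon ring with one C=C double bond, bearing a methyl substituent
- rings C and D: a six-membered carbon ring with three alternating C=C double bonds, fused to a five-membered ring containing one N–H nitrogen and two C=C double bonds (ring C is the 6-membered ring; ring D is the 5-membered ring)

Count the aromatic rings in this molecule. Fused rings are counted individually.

Ring A has a continuous p-orbital overlap around the ring; 2 ring double bonds (4 π electrons) plus a heteroatom lone pair (2) give 6 π electrons. That satisfies 4n+2 with n=1, so ring A is aromatic (thiophene).
Ring B has six sp³ carbons, so it is not fully conjugated — not aromatic (cyclooctene).
Rings C and D form a fused bicyclic system (with one N–H) with 9 sp² atoms and 10 π electrons from ring double bonds plus a heteroatom lone pair. 10 = 4(2)+2, so the system is aromatic and both rings count as aromatic (indole).
Aromatic: A, C, D. Total: 3.

3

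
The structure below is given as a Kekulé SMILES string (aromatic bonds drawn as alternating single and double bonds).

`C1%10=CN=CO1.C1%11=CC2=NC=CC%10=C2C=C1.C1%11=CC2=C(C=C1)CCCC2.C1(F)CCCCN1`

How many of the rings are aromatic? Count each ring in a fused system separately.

The SMILES encodes a five-membered ring with an oxygen at position 1 and a nitrogen at position 3 (in a C=N bond), with two double bonds; two fused six-membered rings, each with three alternating double bonds; one ring is all carbon and the other has one ring nitrogen; a six-membered carbon ring with three alternating C=C double bonds, fused to a saturated six-membered carbon ring; a six-membered saturated ring of five carbons and one N–H nitrogen.
The 5-membered ring with one oxygen and one =N– is fully conjugated (every ring atom contributes a p orbital); 2 ring double bonds (4 π electrons) plus a heteroatom lone pair (2) give 6 π electrons. Since 6 = 4n+2 (n=1), it is aromatic (oxazole).
The fused 6/6-membered bicyclic (with one nitrogen) is a single π system with 10 sp² atoms and 10 π electrons from ring double bonds. 10 = 4(2)+2, so the system is aromatic and both rings count as aromatic (quinoline).
The 6-membered ring is fully conjugated (every ring atom contributes a p orbital); 3 ring double bonds give 6 π electrons. 6 = 4(1)+2, so it is aromatic (benzene ring).
The second 6-membered ring has four sp³ carbons, so it is not fully conjugated — not aromatic (cyclohexane ring).
The 6-membered ring with one N–H has only sp³ atoms, so it is not fully conjugated — not aromatic (piperidine).
4 of the 6 rings are aromatic. Total: 4.

4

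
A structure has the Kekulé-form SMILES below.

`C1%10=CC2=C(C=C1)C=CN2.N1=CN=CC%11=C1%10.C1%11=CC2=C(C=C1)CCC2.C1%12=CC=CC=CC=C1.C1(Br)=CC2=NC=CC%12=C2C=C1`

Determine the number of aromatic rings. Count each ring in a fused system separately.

6

The SMILES encodes a six-membered carbon ring with three alternating C=C double bonds, fused to a five-membered ring containing one N–H nitrogen and two C=C double bonds; a six-membered ring with nitrogens at positions 1 and 3 and three alternating double bonds; a six-membered carbon ring with three alternating C=C double bonds, fused to a saturated five-membered carbon ring; an eight-membered carbon ring with four alternating C=C double bonds; two fused six-membered rings, each with three alternating double bonds; one ring is all carbon and the other has one ring nitrogen.
The fused 6/5-membered bicyclic (with one N–H) is a single π system with 9 sp² atoms and 10 π electrons from ring double bonds plus a heteroatom lone pair. 10 = 4(2)+2, so the system is aromatic and both rings count as aromatic (indole).
The 6-membered ring with two nitrogens (1,3) has a continuous p-orbital overlap around the ring; 3 ring double bonds give 6 π electrons. 6 = 4(1)+2, so it is aromatic (pyrimidine).
The 6-membered ring is fully conjugated (every ring atom contributes a p orbital); 3 ring double bonds give 6 π electrons. 6 = 4(1)+2, so it is aromatic (benzene ring).
The 5-membered ring has three sp³ carbons, so it is not fully conjugated — not aromatic (cyclopentane ring).
The 8-membered ring has only sp² ring atoms; a planar conformation would have a fully conjugated π system of 8 electrons. But 8 = 4(2), which is 4n not 4n+2, so it is not aromatic (cyclooctatetraene) — cyclooctatetraene distorts into a non-planar tub to avoid antiaromaticity.
The fused 6/6-membered bicyclic (with one nitrogen) is a single π system with 10 sp² atoms and 10 π electrons from ring double bonds. 10 = 4(2)+2, so the system is aromatic and both rings count as aromatic (quinoline).
6 of the 8 rings are aromatic. Total: 6.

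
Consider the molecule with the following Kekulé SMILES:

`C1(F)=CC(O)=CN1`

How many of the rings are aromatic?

1

The SMILES encodes a five-membered ring of four carbons and one nitrogen bearing a hydrogen, with two C=C double bonds.
The 5-membered ring with one N–H is planar and fully conjugated; 2 ring double bonds (4 π electrons) plus a heteroatom lone pair (2) give 6 π electrons. 6 = 4(1)+2, so it is aromatic (pyrrole).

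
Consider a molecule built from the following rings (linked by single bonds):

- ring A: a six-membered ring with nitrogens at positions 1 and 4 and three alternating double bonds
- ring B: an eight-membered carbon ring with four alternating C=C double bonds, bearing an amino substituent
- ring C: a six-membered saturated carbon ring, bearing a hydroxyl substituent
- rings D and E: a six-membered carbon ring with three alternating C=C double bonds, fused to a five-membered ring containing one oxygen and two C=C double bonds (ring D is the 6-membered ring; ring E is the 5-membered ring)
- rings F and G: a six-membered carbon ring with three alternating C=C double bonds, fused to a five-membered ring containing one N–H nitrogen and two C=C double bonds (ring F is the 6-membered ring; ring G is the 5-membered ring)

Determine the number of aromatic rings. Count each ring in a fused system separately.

Ring A is planar and fully conjugated; 3 ring double bonds give 6 π electrons. 6 = 4(1)+2, so ring A is aromatic (pyrazine).
Ring B has only sp² ring atoms; a planar conformation would have a fully conjugated π system of 8 electrons. But 8 = 4(2), which is 4n not 4n+2, so ring B is not aromatic (cyclooctatetraene) — cyclooctatetraene distorts into a non-planar tub to avoid antiaromaticity.
Ring C has only sp³ atoms, so it is not fully conjugated — not aromatic (cyclohexane).
Rings D and E form a fused bicyclic system (with one oxygen) with 9 sp² atoms and 10 π electrons from ring double bonds plus a heteroatom lone pair. 10 = 4(2)+2, so the system is aromatic and both rings count as aromatic (benzofuran).
Rings F and G form a fused bicyclic system (with one N–H) with 9 sp² atoms and 10 π electrons from ring double bonds plus a heteroatom lone pair. 10 = 4(2)+2, so the system is aromatic and both rings count as aromatic (indole).
Aromatic: A, D, E, F, G. Total: 5.

5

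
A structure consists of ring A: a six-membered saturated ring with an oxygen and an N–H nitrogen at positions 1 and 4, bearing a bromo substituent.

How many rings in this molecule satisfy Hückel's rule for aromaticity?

Ring A has only sp³ atoms, so it is not fully conjugated — not aromatic (morpholine).

0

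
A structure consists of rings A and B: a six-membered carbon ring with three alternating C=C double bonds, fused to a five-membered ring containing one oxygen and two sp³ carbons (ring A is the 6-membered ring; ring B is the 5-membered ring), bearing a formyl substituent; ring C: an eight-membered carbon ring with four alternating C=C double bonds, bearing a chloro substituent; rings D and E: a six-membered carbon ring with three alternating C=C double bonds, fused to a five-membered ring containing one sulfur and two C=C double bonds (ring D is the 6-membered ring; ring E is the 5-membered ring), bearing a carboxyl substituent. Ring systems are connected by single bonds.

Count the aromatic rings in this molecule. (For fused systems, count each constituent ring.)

3

Ring A has a continuous p-orbital overlap around the ring; 3 ring double bonds give 6 π electrons. Since 6 = 4n+2 (n=1), ring A is aromatic (benzene ring).
Ring B has two sp³ carbons, so it is not fully conjugated — not aromatic (oxolane ring).
Ring C has only sp² ring atoms; a planar conformation would have a fully conjugated π system of 8 electrons. But 8 = 4(2), which is 4n not 4n+2, so ring C is not aromatic (cyclooctatetraene) — cyclooctatetraene distorts into a non-planar tub to avoid antiaromaticity.
Rings D and E form a fused bicyclic system (with one sulfur) with 9 sp² atoms and 10 π electrons from ring double bonds plus a heteroatom lone pair. 10 = 4(2)+2, so the system is aromatic and both rings count as aromatic (benzothiophene).
Aromatic: A, D, E. Total: 3.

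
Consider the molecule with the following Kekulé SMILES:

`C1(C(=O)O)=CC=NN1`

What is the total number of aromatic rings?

The SMILES encodes a five-membered ring with two adjacent nitrogens (one bearing H, one in a double bond) and two double bonds.
The 5-membered ring with two adjacent nitrogens (one N–H, one =N–) is fully conjugated (every ring atom contributes a p orbital); 2 ring double bonds (4 π electrons) plus a heteroatom lone pair (2) give 6 π electrons. 6 = 4(1)+2, so it is aromatic (pyrazole).

1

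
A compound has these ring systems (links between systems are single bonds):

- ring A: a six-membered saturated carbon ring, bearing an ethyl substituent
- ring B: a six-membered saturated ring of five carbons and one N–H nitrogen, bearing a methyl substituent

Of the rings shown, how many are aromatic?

Ring A has only sp³ atoms, so it is not fully conjugated — not aromatic (cyclohexane).
Ring B has only sp³ atoms, so it is not fully conjugated — not aromatic (piperidine).
No ring is aromatic. Total: 0.

0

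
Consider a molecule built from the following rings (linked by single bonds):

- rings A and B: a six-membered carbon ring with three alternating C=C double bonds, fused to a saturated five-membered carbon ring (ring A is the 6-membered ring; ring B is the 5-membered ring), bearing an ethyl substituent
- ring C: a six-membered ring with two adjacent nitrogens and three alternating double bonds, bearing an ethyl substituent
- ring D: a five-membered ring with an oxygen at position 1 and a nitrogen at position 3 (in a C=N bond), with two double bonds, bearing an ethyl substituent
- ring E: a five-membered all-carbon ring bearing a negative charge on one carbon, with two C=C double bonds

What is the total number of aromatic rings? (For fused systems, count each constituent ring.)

Ring A is fully conjugated (every ring atom contributes a p orbital); 3 ring double bonds give 6 π electrons. 6 = 4(1)+2, so ring A is aromatic (benzene ring).
Ring B has three sp³ carbons, so it is not fully conjugated — not aromatic (cyclopentane ring).
Ring C is fully conjugated (every ring atom contributes a p orbital); 3 ring double bonds give 6 π electrons. Since 6 = 4n+2 (n=1), ring C is aromatic (pyridazine).
Ring D is planar and fully conjugated; 2 ring double bonds (4 π electrons) plus a heteroatom lone pair (2) give 6 π electrons. That satisfies 4n+2 with n=1, so ring D is aromatic (oxazole).
Ring E is fully conjugated (every ring atom contributes a p orbital); 2 ring double bonds (4 π electrons) plus the carbanion lone pair (2) give 6 π electrons. Since 6 = 4n+2 (n=1), ring E is aromatic (cyclopentadienyl anion).
Aromatic: A, C, D, E. Total: 4.

4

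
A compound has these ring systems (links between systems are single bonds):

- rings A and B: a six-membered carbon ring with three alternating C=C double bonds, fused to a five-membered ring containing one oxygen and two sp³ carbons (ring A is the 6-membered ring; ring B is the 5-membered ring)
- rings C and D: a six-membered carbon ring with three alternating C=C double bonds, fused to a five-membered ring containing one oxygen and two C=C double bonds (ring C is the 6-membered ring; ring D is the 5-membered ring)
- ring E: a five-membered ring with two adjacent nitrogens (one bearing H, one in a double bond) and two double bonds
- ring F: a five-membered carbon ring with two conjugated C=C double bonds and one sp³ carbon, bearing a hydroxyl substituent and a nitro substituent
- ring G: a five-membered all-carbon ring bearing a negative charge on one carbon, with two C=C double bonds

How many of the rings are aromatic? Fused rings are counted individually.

5

Ring A is planar and fully conjugated; 3 ring double bonds give 6 π electrons. Since 6 = 4n+2 (n=1), ring A is aromatic (benzene ring).
Ring B has two sp³ carbons, so it is not fully conjugated — not aromatic (oxolane ring).
Rings C and D form a fused bicyclic system (with one oxygen) with 9 sp² atoms and 10 π electrons from ring double bonds plus a heteroatom lone pair. 10 = 4(2)+2, so the system is aromatic and both rings count as aromatic (benzofuran).
Ring E is planar and fully conjugated; 2 ring double bonds (4 π electrons) plus a heteroatom lone pair (2) give 6 π electrons. 6 = 4(1)+2, so ring E is aromatic (pyrazole).
Ring F has one sp³ carbon, so it is not fully conjugated — not aromatic (cyclopentadiene).
Ring G is fully conjugated (every ring atom contributes a p orbital); 2 ring double bonds (4 π electrons) plus the carbanion lone pair (2) give 6 π electrons. That satisfies 4n+2 with n=1, so ring G is aromatic (cyclopentadienyl anion).
Aromatic: A, C, D, E, G. Total: 5.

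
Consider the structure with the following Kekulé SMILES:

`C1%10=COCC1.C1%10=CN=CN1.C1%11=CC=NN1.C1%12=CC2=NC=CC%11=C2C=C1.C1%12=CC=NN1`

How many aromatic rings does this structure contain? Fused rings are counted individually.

The SMILES encodes a five-membered ring of four carbons and one oxygen, with one C=C double bond and two sp³ carbons; a five-membered ring with nitrogens at positions 1 and 3 (one bearing H, one in a C=N bond) and two double bonds; a five-membered ring with two adjacent nitrogens (one bearing H, one in a double bond) and two double bonds; two fused six-membered rings, each with three alternating double bonds; one ring is all carbon and the other has one ring nitrogen; a five-membered ring with two adjacent nitrogens (one bearing H, one in a double bond) and two double bonds.
The 5-membered ring with one oxygen has two sp³ carbons, so it is not fully conjugated — not aromatic (2,3-dihydrofuran).
The 5-membered ring with two nitrogens (one N–H, one =N–) has a continuous p-orbital overlap around the ring; 2 ring double bonds (4 π electrons) plus a heteroatom lone pair (2) give 6 π electrons. 6 = 4(1)+2, so it is aromatic (imidazole).
The 5-membered ring with two adjacent nitrogens (one N–H, one =N–) is fully conjugated (every ring atom contributes a p orbital); 2 ring double bonds (4 π electrons) plus a heteroatom lone pair (2) give 6 π electrons. 6 = 4(1)+2, so it is aromatic (pyrazole).
The fused 6/6-membered bicyclic (with one nitrogen) is a single π system with 10 sp² atoms and 10 π electrons from ring double bonds. 10 = 4(2)+2, so the system is aromatic and both rings count as aromatic (quinoline).
The second 5-membered ring with two adjacent nitrogens (one N–H, one =N–) is fully conjugated (every ring atom contributes a p orbital); 2 ring double bonds (4 π electrons) plus a heteroatom lone pair (2) give 6 π electrons. That satisfies 4n+2 with n=1, so it is aromatic (pyrazole).
5 of the 6 rings are aromatic. Total: 5.

5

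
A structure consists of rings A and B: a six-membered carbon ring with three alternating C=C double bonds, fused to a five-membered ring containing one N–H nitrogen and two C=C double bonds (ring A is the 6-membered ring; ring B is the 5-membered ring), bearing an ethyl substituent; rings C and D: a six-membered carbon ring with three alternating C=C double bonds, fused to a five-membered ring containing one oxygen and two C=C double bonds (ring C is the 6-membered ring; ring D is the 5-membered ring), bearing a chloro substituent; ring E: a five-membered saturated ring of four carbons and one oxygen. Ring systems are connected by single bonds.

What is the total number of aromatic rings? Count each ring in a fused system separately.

4

Rings A and B form a fused bicyclic system (with one N–H) with 9 sp² atoms and 10 π electrons from ring double bonds plus a heteroatom lone pair. 10 = 4(2)+2, so the system is aromatic and both rings count as aromatic (indole).
Rings C and D form a fused bicyclic system (with one oxygen) with 9 sp² atoms and 10 π electrons from ring double bonds plus a heteroatom lone pair. 10 = 4(2)+2, so the system is aromatic and both rings count as aromatic (benzofuran).
Ring E has only sp³ atoms, so it is not fully conjugated — not aromatic (tetrahydrofuran).
Aromatic: A, B, C, D. Total: 4.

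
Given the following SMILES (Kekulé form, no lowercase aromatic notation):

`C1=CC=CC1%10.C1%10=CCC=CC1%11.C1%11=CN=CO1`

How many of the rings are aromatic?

1

The SMILES encodes a five-membered carbon ring with two conjugated C=C double bonds and one sp³ carbon; a six-membered carbon ring with two isolated C=C double bonds and two sp³ carbons; a five-membered ring with an oxygen at position 1 and a nitrogen at position 3 (in a C=N bond), with two double bonds.
The 5-membered ring has one sp³ carbon, so it is not fully conjugated — not aromatic (cyclopentadiene).
The 6-membered ring has two sp³ carbons, so it is not fully conjugated — not aromatic (1,4-cyclohexadiene).
The 5-membered ring with one oxygen and one =N– has a continuous p-orbital overlap around the ring; 2 ring double bonds (4 π electrons) plus a heteroatom lone pair (2) give 6 π electrons. Since 6 = 4n+2 (n=1), it is aromatic (oxazole).
1 of the 3 rings is aromatic. Total: 1.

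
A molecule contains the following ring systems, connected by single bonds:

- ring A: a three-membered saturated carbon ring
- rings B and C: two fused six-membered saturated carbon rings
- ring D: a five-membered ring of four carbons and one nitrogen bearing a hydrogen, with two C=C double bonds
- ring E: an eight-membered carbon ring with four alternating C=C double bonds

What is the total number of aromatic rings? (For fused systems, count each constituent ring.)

Ring A has only sp³ atoms, so it is not fully conjugated — not aromatic (cyclopropane).
Ring B has only sp³ atoms, so it is not fully conjugated — not aromatic (cyclohexane ring).
Ring C has only sp³ atoms, so it is not fully conjugated — not aromatic (cyclohexane ring).
Ring D has a continuous p-orbital overlap around the ring; 2 ring double bonds (4 π electrons) plus a heteroatom lone pair (2) give 6 π electrons. That satisfies 4n+2 with n=1, so ring D is aromatic (pyrrole).
Ring E has only sp² ring atoms; a planar conformation would have a fully conjugated π system of 8 electrons. But 8 = 4(2), which is 4n not 4n+2, so ring E is not aromatic (cyclooctatetraene) — cyclooctatetraene distorts into a non-planar tub to avoid antiaromaticity.
Aromatic: D. Total: 1.

1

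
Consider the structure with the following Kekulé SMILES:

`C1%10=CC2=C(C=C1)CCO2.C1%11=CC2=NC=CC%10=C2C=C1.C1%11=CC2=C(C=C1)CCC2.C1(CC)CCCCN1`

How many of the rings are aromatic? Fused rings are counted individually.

4

The SMILES encodes a six-membered carbon ring with three alternating C=C double bonds, fused to a five-membered ring containing one oxygen and two sp³ carbons; two fused six-membered rings, each with three alternating double bonds; one ring is all carbon and the other has one ring nitrogen; a six-membered carbon ring with three alternating C=C double bonds, fused to a saturated five-membered carbon ring; a six-membered saturated ring of five carbons and one N–H nitrogen.
The 6-membered ring is planar and fully conjugated; 3 ring double bonds give 6 π electrons. Since 6 = 4n+2 (n=1), it is aromatic (benzene ring).
The 5-membered ring with one oxygen has two sp³ carbons, so it is not fully conjugated — not aromatic (oxolane ring).
The fused 6/6-membered bicyclic (with one nitrogen) is a single π system with 10 sp² atoms and 10 π electrons from ring double bonds. 10 = 4(2)+2, so the system is aromatic and both rings count as aromatic (quinoline).
The second 6-membered ring has a continuous p-orbital overlap around the ring; 3 ring double bonds give 6 π electrons. Since 6 = 4n+2 (n=1), it is aromatic (benzene ring).
The 5-membered ring has three sp³ carbons, so it is not fully conjugated — not aromatic (cyclopentane ring).
The 6-membered ring with one N–H has only sp³ atoms, so it is not fully conjugated — not aromatic (piperidine).
4 of the 7 rings are aromatic. Total: 4.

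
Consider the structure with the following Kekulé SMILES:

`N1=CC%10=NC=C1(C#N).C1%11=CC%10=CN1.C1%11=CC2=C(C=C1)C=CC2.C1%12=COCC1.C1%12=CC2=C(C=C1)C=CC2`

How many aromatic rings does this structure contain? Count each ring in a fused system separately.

The SMILES encodes a six-membered ring with nitrogens at positions 1 and 4 and three alternating double bonds; a five-membered ring of four carbons and one nitrogen bearing a hydrogen, with two C=C double bonds; a six-membered carbon ring with three alternating C=C double bonds, fused to a five-membered carbon ring containing one C=C double bond and one sp³ carbon; a five-membered ring of four carbons and one oxygen, with one C=C double bond and two sp³ carbons; a six-membered carbon ring with three alternating C=C double bonds, fused to a five-membered carbon ring containing one C=C double bond and one sp³ carbon.
The 6-membered ring with two nitrogens (1,4) is planar and fully conjugated; 3 ring double bonds give 6 π electrons. 6 = 4(1)+2, so it is aromatic (pyrazine).
The 5-membered ring with one N–H is planar and fully conjugated; 2 ring double bonds (4 π electrons) plus a heteroatom lone pair (2) give 6 π electrons. 6 = 4(1)+2, so it is aromatic (pyrrole).
The 6-membered ring is fully conjugated (every ring atom contributes a p orbital); 3 ring double bonds give 6 π electrons. Since 6 = 4n+2 (n=1), it is aromatic (benzene ring).
The 5-membered ring has one sp³ carbon, so it is not fully conjugated — not aromatic (cyclopentene ring).
The 5-membered ring with one oxygen has two sp³ carbons, so it is not fully conjugated — not aromatic (2,3-dihydrofuran).
The second 6-membered ring is fully conjugated (every ring atom contributes a p orbital); 3 ring double bonds give 6 π electrons. That satisfies 4n+2 with n=1, so it is aromatic (benzene ring).
The second 5-membered ring has one sp³ carbon, so it is not fully conjugated — not aromatic (cyclopentene ring).
4 of the 7 rings are aromatic. Total: 4.

4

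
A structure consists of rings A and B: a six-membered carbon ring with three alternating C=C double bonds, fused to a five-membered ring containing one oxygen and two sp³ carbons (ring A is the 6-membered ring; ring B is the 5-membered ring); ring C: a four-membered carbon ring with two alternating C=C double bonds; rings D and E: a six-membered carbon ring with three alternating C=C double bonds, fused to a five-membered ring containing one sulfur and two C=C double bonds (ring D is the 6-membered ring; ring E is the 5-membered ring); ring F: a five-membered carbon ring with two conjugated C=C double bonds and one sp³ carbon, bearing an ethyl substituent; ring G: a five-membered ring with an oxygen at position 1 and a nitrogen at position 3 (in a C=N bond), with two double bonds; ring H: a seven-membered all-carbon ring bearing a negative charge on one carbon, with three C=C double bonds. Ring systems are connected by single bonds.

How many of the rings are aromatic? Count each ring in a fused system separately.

4

Ring A is planar and fully conjugated; 3 ring double bonds give 6 π electrons. 6 = 4(1)+2, so ring A is aromatic (benzene ring).
Ring B has two sp³ carbons, so it is not fully conjugated — not aromatic (oxolane ring).
Ring C has only sp² ring atoms; a planar conformation would have a fully conjugated π system of 4 electrons. But 4 = 4(1), which is 4n not 4n+2, so ring C is not aromatic (cyclobutadiene) — cyclobutadiene is antiaromatic and distorts to a rectangle.
Rings D and E form a fused bicyclic system (with one sulfur) with 9 sp² atoms and 10 π electrons from ring double bonds plus a heteroatom lone pair. 10 = 4(2)+2, so the system is aromatic and both rings count as aromatic (benzothiophene).
Ring F has one sp³ carbon, so it is not fully conjugated — not aromatic (cyclopentadiene).
Ring G is planar and fully conjugated; 2 ring double bonds (4 π electrons) plus a heteroatom lone pair (2) give 6 π electrons. That satisfies 4n+2 with n=1, so ring G is aromatic (oxazole).
Ring H has only sp² ring atoms; a planar conformation would have a fully conjugated π system of 8 electrons. But 8 = 4(2), which is 4n not 4n+2, so ring H is not aromatic (cycloheptatrienyl anion).
Aromatic: A, D, E, G. Total: 4.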